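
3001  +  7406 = 10407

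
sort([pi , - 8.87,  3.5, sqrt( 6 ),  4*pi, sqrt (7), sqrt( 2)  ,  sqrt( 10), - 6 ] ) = [ - 8.87, - 6, sqrt( 2),sqrt (6 ),  sqrt (7 ),pi,sqrt(10),  3.5 , 4*pi ] 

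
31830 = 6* 5305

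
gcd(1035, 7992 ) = 9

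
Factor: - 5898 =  - 2^1*3^1*983^1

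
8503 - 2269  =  6234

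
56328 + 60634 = 116962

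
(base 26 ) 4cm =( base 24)56e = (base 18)96e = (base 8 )5736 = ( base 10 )3038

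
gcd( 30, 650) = 10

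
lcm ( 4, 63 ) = 252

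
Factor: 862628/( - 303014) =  - 2^1*13^1*53^1*313^1 * 151507^( - 1 ) = - 431314/151507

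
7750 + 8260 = 16010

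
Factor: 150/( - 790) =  - 15/79 = - 3^1*5^1*79^( - 1 )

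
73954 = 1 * 73954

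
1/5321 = 1/5321 = 0.00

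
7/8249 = 7/8249 = 0.00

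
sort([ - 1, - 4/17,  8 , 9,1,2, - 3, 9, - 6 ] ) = [ - 6,-3, - 1,-4/17,1,2,8,9, 9 ] 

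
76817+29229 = 106046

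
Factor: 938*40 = 37520 = 2^4*  5^1*7^1*67^1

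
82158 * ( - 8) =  - 657264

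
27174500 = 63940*425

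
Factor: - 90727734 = -2^1*3^1 * 719^1*21031^1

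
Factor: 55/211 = 5^1*11^1*211^(- 1) 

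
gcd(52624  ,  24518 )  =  598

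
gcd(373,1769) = 1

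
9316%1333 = 1318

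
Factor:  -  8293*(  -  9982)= 2^1*7^1*23^1 *31^1*8293^1=82780726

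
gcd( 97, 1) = 1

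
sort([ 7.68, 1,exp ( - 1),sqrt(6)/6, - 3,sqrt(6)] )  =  [ - 3,exp( - 1), sqrt(6)/6,1, sqrt(6 ),7.68] 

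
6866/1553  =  6866/1553  =  4.42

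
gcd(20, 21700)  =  20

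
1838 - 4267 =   -  2429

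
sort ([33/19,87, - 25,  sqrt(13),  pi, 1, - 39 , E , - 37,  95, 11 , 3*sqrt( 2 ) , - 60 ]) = [ - 60,-39,-37, - 25,1,33/19 , E, pi,  sqrt( 13) , 3*sqrt( 2),11,87,95]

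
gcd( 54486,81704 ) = 2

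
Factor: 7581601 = 7581601^1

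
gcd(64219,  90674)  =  1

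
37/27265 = 37/27265 = 0.00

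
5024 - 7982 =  - 2958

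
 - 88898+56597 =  - 32301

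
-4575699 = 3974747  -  8550446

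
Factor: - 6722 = -2^1*3361^1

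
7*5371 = 37597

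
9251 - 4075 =5176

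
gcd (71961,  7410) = 3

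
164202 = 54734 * 3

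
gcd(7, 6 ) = 1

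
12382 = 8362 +4020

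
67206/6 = 11201 = 11201.00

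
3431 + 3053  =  6484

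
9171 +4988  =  14159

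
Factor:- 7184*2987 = -21458608 = -  2^4*29^1*103^1*449^1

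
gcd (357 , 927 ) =3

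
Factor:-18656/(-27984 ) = 2^1*3^( - 1) =2/3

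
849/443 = 849/443 = 1.92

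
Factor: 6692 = 2^2 * 7^1*239^1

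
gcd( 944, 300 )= 4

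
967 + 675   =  1642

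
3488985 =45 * 77533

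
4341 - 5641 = -1300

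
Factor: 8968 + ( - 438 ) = 2^1*5^1*853^1= 8530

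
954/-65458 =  - 477/32729 = - 0.01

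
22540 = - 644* ( - 35 )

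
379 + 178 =557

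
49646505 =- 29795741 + 79442246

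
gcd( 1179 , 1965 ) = 393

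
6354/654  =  1059/109 = 9.72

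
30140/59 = 510 + 50/59 = 510.85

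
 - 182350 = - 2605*70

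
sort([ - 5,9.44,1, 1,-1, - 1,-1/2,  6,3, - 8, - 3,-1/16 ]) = [  -  8, - 5, - 3, - 1, - 1, - 1/2, - 1/16,1,1, 3,6,9.44] 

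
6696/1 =6696 = 6696.00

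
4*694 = 2776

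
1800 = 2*900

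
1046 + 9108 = 10154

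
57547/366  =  157+85/366=157.23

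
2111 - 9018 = - 6907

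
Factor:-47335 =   -  5^1*9467^1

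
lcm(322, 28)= 644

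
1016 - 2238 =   -  1222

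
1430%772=658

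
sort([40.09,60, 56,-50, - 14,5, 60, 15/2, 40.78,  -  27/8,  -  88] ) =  [  -  88,  -  50 ,-14, - 27/8,  5,15/2,40.09, 40.78,56,60 , 60]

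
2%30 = 2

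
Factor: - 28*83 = -2^2*7^1*83^1 = - 2324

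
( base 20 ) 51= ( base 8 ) 145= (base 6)245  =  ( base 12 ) 85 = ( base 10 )101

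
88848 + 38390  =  127238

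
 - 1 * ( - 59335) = 59335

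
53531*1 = 53531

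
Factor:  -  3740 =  - 2^2*5^1* 11^1*17^1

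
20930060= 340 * 61559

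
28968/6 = 4828  =  4828.00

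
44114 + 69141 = 113255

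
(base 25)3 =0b11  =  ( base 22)3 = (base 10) 3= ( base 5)3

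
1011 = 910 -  - 101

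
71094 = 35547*2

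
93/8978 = 93/8978 = 0.01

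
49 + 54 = 103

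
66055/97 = 66055/97 = 680.98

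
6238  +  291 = 6529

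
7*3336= 23352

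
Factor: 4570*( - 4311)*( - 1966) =2^2*3^2*5^1*457^1*479^1*983^1 = 38732696820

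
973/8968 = 973/8968 = 0.11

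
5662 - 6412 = -750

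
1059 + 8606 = 9665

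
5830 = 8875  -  3045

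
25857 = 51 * 507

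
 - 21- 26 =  - 47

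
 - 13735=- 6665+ - 7070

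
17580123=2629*6687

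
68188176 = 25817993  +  42370183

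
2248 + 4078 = 6326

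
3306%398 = 122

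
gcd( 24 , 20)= 4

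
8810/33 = 8810/33  =  266.97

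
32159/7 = 32159/7 = 4594.14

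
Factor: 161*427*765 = 3^2*5^1 * 7^2 *17^1 * 23^1*61^1=52591455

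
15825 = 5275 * 3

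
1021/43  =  1021/43 = 23.74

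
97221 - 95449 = 1772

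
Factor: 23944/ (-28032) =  -2^( -4 )*3^( - 1)*41^1  =  - 41/48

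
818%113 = 27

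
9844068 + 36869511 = 46713579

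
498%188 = 122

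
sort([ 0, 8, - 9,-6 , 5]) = [ - 9, - 6, 0,  5, 8] 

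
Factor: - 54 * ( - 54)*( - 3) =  - 8748 = - 2^2 * 3^7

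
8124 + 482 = 8606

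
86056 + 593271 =679327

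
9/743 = 9/743 =0.01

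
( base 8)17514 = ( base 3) 101222202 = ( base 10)8012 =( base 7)32234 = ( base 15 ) 2592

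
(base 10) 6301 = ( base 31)6h8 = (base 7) 24241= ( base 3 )22122101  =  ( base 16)189D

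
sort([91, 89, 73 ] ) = [ 73, 89 , 91 ] 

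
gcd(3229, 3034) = 1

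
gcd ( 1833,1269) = 141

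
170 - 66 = 104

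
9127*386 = 3523022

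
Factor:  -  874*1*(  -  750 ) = 2^2*3^1*5^3*19^1 * 23^1 = 655500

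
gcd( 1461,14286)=3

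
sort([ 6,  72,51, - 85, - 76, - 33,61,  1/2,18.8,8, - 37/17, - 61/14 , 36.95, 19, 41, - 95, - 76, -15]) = [ - 95, - 85,-76,  -  76, - 33 , - 15, - 61/14, - 37/17, 1/2, 6, 8, 18.8, 19, 36.95,41, 51 , 61, 72]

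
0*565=0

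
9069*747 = 6774543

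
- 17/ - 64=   17/64=0.27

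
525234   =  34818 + 490416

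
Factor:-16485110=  - 2^1 * 5^1*401^1*4111^1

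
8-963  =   - 955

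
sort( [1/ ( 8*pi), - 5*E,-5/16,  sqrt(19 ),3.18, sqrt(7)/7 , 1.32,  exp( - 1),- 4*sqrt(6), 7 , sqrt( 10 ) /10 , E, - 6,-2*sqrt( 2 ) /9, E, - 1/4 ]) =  [ - 5 *E, - 4 * sqrt(6 )  ,-6 , - 2*sqrt( 2)/9, - 5/16, - 1/4, 1/( 8*pi ), sqrt( 10)/10,exp( - 1 ),  sqrt(7 )/7,  1.32, E , E, 3.18, sqrt( 19),7] 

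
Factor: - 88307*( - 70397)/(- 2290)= - 6216547879/2290 = -  2^(-1)*5^(  -  1)*17^1*41^1*101^1*229^(-1)  *  233^1*379^1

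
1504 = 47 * 32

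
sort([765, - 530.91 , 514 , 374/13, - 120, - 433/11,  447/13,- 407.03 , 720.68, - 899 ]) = [ - 899, - 530.91, - 407.03, - 120, - 433/11, 374/13, 447/13, 514,720.68, 765]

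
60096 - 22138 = 37958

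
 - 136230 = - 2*68115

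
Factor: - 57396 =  - 2^2*3^1*4783^1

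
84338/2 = 42169=42169.00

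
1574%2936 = 1574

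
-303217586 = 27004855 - 330222441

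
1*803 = 803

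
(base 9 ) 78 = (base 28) 2f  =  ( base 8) 107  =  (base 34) 23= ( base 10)71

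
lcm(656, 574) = 4592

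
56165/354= 56165/354=158.66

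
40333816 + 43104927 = 83438743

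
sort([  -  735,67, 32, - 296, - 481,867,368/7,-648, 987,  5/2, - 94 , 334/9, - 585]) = [- 735, - 648,-585, - 481 , - 296, - 94,5/2, 32 , 334/9,368/7,67,  867,987]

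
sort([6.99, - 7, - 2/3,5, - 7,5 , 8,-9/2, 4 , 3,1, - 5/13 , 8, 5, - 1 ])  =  [  -  7, - 7, - 9/2, - 1, - 2/3, - 5/13,  1,3, 4,  5,5,5,6.99,8,8 ] 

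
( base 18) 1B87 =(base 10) 9547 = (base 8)22513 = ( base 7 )36556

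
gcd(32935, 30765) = 35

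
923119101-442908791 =480210310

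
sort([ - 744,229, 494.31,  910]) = [ - 744,  229,494.31,910 ] 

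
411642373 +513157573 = 924799946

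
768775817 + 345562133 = 1114337950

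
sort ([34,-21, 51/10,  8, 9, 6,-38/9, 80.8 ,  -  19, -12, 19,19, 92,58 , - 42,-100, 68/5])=[-100, - 42, - 21,-19, - 12, - 38/9, 51/10, 6, 8,9, 68/5,19, 19,  34,58, 80.8,92]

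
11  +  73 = 84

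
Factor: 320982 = 2^1*3^1 * 61^1* 877^1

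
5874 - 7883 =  - 2009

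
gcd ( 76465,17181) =1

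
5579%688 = 75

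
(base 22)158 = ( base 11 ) 4a8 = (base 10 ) 602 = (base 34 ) ho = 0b1001011010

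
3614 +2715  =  6329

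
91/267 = 91/267 = 0.34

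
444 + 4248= 4692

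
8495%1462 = 1185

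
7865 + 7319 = 15184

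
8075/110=1615/22 = 73.41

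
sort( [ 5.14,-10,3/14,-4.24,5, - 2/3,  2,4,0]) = [ - 10,  -  4.24, - 2/3,0,3/14, 2,4,5, 5.14]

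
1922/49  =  1922/49 = 39.22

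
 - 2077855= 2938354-5016209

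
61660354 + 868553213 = 930213567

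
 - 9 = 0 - 9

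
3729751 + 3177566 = 6907317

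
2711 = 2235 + 476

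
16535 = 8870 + 7665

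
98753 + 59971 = 158724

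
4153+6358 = 10511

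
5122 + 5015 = 10137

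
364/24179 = 364/24179 = 0.02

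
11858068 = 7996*1483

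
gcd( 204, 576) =12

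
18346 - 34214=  - 15868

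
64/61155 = 64/61155= 0.00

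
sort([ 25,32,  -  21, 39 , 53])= [ - 21, 25, 32,39,53] 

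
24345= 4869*5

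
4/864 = 1/216 = 0.00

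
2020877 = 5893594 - 3872717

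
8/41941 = 8/41941 = 0.00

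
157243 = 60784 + 96459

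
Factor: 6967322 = 2^1  *37^1 *94153^1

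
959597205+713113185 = 1672710390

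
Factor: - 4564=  - 2^2*7^1*163^1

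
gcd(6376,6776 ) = 8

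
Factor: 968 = 2^3*11^2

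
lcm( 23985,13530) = 527670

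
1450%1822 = 1450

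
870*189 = 164430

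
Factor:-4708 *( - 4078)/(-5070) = - 9599612/2535 = - 2^2 *3^(-1)*5^ ( - 1)*11^1*13^ (-2)*107^1*2039^1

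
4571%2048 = 475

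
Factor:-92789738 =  - 2^1*109^1 *425641^1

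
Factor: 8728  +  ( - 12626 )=-3898= - 2^1*1949^1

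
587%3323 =587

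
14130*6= 84780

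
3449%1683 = 83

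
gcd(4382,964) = 2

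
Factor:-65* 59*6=-23010 = - 2^1*3^1 * 5^1*13^1*59^1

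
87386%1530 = 176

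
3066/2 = 1533 = 1533.00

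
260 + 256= 516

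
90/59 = 1+31/59 = 1.53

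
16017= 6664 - -9353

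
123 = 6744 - 6621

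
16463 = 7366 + 9097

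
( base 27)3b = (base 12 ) 78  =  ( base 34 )2O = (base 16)5c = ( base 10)92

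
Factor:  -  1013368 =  - 2^3*197^1*643^1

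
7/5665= 7/5665=0.00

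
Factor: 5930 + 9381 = 61^1*251^1 = 15311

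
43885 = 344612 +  - 300727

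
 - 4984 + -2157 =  - 7141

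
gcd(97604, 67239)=1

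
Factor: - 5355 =  -  3^2*5^1*7^1 * 17^1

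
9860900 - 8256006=1604894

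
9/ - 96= -3/32 =-0.09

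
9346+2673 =12019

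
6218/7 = 888 + 2/7 = 888.29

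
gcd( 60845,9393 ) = 1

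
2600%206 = 128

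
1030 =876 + 154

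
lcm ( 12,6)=12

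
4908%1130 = 388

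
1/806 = 1/806=0.00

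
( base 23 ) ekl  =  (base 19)12G2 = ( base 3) 101211010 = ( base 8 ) 17317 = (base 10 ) 7887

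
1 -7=- 6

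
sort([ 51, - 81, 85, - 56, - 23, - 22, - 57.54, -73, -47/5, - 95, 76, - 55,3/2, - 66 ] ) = [ - 95, - 81, - 73, - 66,-57.54, -56,-55, - 23, - 22,-47/5,3/2, 51,76,85] 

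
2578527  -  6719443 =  - 4140916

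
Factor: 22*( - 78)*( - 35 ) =60060 = 2^2*3^1*5^1*7^1 * 11^1* 13^1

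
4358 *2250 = 9805500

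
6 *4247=25482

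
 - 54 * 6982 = -377028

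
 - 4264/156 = - 82/3 = - 27.33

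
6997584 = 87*80432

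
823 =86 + 737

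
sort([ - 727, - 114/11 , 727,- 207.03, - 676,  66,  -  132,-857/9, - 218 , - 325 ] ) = [ - 727, - 676, - 325, - 218,-207.03, - 132, - 857/9 ,- 114/11,66,727]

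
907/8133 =907/8133=0.11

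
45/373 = 45/373 = 0.12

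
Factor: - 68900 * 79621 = -5485886900 = - 2^2*5^2*13^1* 53^1*79621^1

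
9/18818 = 9/18818 = 0.00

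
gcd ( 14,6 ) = 2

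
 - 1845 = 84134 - 85979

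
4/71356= 1/17839 =0.00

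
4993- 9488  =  -4495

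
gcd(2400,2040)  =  120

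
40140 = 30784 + 9356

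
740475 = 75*9873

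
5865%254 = 23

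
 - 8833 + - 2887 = - 11720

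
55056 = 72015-16959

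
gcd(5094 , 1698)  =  1698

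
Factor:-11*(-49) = 539 = 7^2* 11^1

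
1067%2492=1067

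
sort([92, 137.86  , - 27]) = [ - 27, 92,137.86]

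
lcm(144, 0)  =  0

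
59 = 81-22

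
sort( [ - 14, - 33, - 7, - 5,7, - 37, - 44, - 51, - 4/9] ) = [  -  51,-44, - 37, - 33, - 14, - 7, - 5, - 4/9,7]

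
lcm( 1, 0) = 0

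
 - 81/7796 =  - 1 + 7715/7796=- 0.01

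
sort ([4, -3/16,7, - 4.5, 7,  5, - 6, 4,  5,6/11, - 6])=[ - 6, - 6,-4.5,- 3/16, 6/11, 4, 4, 5, 5, 7, 7] 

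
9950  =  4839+5111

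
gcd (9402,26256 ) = 6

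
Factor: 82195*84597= 3^1*5^1*17^1*163^1 * 173^1 * 967^1 =6953450415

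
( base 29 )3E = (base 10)101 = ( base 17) 5g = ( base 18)5b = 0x65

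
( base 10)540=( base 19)198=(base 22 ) 12c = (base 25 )lf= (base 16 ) 21c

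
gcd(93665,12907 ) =1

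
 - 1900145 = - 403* 4715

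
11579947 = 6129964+5449983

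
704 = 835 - 131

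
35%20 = 15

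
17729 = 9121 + 8608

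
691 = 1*691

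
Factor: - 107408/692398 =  - 2^3*7^1 * 19^( - 2 ) = - 56/361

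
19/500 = 19/500= 0.04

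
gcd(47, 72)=1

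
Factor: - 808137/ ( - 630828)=907/708=2^( - 2)*3^( - 1 )*59^ ( - 1)*907^1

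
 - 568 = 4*( - 142)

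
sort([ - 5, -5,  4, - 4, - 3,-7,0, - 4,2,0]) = [ - 7, - 5, - 5,-4, - 4, - 3,0,0,2,4]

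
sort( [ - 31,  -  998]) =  [- 998, - 31]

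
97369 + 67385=164754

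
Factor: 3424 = 2^5*107^1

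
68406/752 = 34203/376 = 90.97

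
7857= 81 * 97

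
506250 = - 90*(  -  5625)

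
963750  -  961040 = 2710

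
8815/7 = 1259  +  2/7 = 1259.29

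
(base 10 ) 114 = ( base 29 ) 3R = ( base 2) 1110010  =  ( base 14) 82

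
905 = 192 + 713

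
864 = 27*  32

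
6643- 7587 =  - 944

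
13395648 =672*19934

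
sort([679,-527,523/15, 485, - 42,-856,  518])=[  -  856, - 527, -42,523/15,485,518,679]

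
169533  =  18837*9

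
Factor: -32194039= - 17^1*113^1* 16759^1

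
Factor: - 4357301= - 13^1*571^1*587^1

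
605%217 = 171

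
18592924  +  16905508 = 35498432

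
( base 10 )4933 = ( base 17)1013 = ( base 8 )11505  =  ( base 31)544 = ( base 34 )493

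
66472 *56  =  3722432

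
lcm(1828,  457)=1828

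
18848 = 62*304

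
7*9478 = 66346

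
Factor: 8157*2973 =3^2*991^1*2719^1 = 24250761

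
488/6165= 488/6165 = 0.08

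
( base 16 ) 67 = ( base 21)4J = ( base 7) 205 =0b1100111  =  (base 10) 103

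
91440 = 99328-7888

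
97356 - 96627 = 729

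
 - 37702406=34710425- 72412831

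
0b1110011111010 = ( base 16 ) 1CFA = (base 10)7418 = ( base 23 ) E0C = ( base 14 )29bc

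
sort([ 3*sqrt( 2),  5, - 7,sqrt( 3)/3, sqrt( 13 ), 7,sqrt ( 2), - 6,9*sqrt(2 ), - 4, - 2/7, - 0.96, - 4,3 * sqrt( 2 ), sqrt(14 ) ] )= [ - 7, - 6, - 4, -4 , - 0.96, - 2/7, sqrt( 3)/3, sqrt(2), sqrt( 13 ), sqrt (14),3*sqrt(2 ),3  *  sqrt(2),  5 , 7,9*sqrt(2 )]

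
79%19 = 3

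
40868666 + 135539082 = 176407748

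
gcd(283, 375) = 1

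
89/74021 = 89/74021 = 0.00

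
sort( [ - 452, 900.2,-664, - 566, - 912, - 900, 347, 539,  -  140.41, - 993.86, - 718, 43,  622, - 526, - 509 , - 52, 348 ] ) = [ - 993.86 , - 912, - 900,-718, - 664, - 566, - 526 , - 509, - 452, - 140.41,-52, 43,347,348, 539,  622, 900.2 ]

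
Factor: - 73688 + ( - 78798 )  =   - 152486 = -  2^1*76243^1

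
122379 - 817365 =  - 694986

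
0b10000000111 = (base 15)48b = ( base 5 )13111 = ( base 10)1031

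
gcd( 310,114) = 2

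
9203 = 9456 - 253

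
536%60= 56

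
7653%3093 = 1467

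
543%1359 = 543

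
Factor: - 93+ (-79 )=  - 172 = - 2^2 * 43^1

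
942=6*157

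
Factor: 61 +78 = 139^1=139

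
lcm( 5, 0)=0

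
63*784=49392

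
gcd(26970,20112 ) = 6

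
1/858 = 1/858 = 0.00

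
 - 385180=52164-437344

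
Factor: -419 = -419^1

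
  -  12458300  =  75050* ( - 166 )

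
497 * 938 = 466186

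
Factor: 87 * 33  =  2871=3^2*11^1*29^1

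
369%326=43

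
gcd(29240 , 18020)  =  340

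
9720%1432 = 1128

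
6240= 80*78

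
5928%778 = 482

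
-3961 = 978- 4939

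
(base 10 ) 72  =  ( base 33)26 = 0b1001000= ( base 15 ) 4c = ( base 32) 28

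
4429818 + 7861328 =12291146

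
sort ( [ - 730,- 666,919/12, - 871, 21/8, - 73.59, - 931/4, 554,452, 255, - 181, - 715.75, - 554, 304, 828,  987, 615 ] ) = [ - 871, - 730,- 715.75, - 666, - 554,-931/4, - 181,-73.59, 21/8, 919/12, 255,304, 452,554,615, 828,987 ] 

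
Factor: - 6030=-2^1*3^2*5^1*67^1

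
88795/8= 11099+3/8=11099.38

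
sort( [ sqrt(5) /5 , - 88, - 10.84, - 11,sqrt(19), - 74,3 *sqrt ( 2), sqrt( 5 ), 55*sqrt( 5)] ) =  [ - 88, - 74, - 11, - 10.84,sqrt ( 5) /5,sqrt( 5 ), 3*sqrt ( 2) , sqrt( 19),55*sqrt(5)]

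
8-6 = 2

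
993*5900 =5858700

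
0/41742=0 = 0.00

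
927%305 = 12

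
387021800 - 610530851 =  - 223509051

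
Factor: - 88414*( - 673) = 2^1*673^1*44207^1 = 59502622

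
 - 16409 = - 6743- 9666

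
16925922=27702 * 611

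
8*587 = 4696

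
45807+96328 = 142135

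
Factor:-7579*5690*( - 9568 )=412615311680=2^6*5^1*11^1 * 13^2* 23^1*53^1*569^1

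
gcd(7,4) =1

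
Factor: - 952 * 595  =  -2^3*5^1*7^2*17^2 = - 566440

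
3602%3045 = 557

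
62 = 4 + 58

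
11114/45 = 11114/45 = 246.98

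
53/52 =53/52=1.02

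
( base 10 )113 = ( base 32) 3h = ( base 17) 6B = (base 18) 65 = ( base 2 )1110001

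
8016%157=9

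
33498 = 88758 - 55260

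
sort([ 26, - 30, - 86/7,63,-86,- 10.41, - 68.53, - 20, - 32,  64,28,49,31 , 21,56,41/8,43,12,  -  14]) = [ - 86, - 68.53, - 32, - 30, - 20, - 14, - 86/7, - 10.41,  41/8,12,21, 26,28,31,43, 49, 56, 63,  64]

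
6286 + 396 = 6682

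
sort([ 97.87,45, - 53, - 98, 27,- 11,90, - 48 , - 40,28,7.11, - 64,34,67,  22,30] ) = [ - 98,  -  64, - 53, - 48, - 40 , - 11,7.11, 22,27,  28,30,34, 45,67, 90,97.87 ] 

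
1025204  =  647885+377319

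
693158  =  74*9367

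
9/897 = 3/299 = 0.01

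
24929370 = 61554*405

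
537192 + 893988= 1431180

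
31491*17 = 535347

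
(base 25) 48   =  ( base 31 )3F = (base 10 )108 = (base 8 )154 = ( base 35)33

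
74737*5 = 373685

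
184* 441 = 81144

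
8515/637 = 13 + 18/49 = 13.37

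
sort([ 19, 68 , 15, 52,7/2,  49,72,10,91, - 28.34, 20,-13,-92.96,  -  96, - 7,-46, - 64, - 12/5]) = [ - 96,-92.96 , - 64, - 46,-28.34,-13,  -  7  ,  -  12/5, 7/2,10,15, 19, 20,  49 , 52, 68 , 72, 91 ] 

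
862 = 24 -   -  838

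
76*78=5928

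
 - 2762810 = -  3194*865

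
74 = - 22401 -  - 22475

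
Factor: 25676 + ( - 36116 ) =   -  2^3*3^2*5^1*29^1 = -10440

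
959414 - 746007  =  213407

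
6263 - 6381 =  - 118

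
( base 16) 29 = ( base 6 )105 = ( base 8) 51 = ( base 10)41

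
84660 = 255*332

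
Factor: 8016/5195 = 2^4*3^1 * 5^(-1)*167^1*1039^(-1)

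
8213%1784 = 1077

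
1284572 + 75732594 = 77017166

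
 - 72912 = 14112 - 87024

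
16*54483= 871728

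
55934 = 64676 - 8742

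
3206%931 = 413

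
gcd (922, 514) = 2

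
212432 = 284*748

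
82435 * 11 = 906785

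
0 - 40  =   - 40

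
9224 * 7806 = 72002544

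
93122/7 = 93122/7= 13303.14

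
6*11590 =69540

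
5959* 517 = 3080803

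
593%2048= 593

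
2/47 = 2/47 = 0.04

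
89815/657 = 89815/657 = 136.70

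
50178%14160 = 7698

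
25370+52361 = 77731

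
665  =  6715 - 6050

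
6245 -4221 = 2024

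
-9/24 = - 1+5/8 = - 0.38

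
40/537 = 40/537  =  0.07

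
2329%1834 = 495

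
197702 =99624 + 98078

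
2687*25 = 67175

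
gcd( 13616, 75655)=1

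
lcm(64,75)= 4800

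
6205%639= 454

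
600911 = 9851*61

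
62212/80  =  15553/20= 777.65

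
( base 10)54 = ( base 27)20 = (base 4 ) 312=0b110110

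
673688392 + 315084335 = 988772727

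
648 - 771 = - 123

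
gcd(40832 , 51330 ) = 58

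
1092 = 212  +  880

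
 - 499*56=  - 27944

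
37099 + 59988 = 97087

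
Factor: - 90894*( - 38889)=2^1*3^3* 29^1*149^1*15149^1= 3534776766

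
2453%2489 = 2453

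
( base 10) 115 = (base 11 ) a5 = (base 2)1110011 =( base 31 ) 3M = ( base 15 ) 7a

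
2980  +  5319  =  8299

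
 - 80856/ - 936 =86 + 5/13 = 86.38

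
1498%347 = 110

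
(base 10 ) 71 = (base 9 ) 78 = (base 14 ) 51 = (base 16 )47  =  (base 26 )2j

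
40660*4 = 162640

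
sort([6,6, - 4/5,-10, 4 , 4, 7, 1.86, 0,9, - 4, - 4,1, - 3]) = [  -  10,-4 , - 4, - 3, - 4/5, 0,1 , 1.86, 4,4, 6,6, 7,9 ] 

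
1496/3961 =88/233 = 0.38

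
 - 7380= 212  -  7592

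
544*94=51136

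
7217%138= 41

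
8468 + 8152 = 16620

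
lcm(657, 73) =657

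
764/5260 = 191/1315 = 0.15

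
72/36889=72/36889  =  0.00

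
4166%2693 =1473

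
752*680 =511360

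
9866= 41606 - 31740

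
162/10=16 +1/5 = 16.20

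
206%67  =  5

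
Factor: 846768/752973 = 2^4*23^1*43^(-1 )*59^1*449^( - 1 )=21712/19307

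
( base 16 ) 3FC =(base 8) 1774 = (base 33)uu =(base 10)1020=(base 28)18C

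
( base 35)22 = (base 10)72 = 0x48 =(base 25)2M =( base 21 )39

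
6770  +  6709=13479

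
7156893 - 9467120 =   -  2310227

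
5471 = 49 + 5422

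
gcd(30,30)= 30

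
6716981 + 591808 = 7308789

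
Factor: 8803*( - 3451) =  - 30379153 = - 7^1*17^1*29^1*8803^1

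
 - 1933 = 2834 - 4767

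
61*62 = 3782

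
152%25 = 2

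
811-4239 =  - 3428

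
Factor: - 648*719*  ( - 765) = 2^3 * 3^6*5^1*17^1 * 719^1 = 356422680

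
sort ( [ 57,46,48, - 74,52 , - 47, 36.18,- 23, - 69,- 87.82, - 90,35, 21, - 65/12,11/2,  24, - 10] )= [ - 90, - 87.82, - 74, - 69,-47, -23, - 10, - 65/12, 11/2, 21,  24,35, 36.18,  46, 48,  52,57]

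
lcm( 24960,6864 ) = 274560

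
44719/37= 1208 + 23/37 = 1208.62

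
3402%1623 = 156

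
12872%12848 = 24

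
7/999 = 7/999= 0.01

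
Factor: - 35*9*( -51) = 16065=3^3*5^1*7^1 * 17^1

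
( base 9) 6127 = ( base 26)6g8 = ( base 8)10600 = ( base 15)14da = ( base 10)4480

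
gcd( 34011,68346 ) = 9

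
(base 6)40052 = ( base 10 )5216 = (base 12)3028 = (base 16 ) 1460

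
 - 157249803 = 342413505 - 499663308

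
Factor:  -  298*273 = -2^1*3^1*7^1*13^1*149^1= - 81354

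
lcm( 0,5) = 0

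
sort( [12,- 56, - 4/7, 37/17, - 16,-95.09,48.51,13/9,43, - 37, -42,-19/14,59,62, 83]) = [ - 95.09, - 56, -42,  -  37,  -  16, - 19/14, - 4/7,13/9,37/17,12,43, 48.51,59,62 , 83]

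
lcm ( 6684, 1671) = 6684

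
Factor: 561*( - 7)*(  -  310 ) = 1217370 = 2^1*3^1*5^1*7^1*11^1*17^1*31^1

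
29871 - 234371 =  - 204500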